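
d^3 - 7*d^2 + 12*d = d*(d - 4)*(d - 3)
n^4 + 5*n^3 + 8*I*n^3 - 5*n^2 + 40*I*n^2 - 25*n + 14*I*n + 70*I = (n + 5)*(n - I)*(n + 2*I)*(n + 7*I)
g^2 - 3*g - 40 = (g - 8)*(g + 5)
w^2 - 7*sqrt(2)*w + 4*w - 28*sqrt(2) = (w + 4)*(w - 7*sqrt(2))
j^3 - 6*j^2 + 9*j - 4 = (j - 4)*(j - 1)^2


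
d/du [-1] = 0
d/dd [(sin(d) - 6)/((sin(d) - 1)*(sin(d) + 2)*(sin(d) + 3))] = 2*(7*sin(d) + cos(d)^2 + 23)*sin(d)*cos(d)/((sin(d) - 1)^2*(sin(d) + 2)^2*(sin(d) + 3)^2)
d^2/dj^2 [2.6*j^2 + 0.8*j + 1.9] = 5.20000000000000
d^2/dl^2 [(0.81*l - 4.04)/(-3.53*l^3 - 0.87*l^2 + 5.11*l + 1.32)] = (-60.559974*l^5 + 589.178886*l^4 + 168.06768*l^3 - 464.192448*l^2 - 0.396287999999998*l + 231.192064)/(43.986977*l^9 + 32.522949*l^8 - 183.010026*l^7 - 142.846587*l^6 + 240.60075*l^5 + 208.018593*l^4 - 79.770871*l^3 - 98.856252*l^2 - 26.710992*l - 2.299968)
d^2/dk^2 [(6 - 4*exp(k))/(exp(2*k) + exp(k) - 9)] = (-4*exp(4*k) + 28*exp(3*k) - 198*exp(2*k) + 186*exp(k) - 270)*exp(k)/(exp(6*k) + 3*exp(5*k) - 24*exp(4*k) - 53*exp(3*k) + 216*exp(2*k) + 243*exp(k) - 729)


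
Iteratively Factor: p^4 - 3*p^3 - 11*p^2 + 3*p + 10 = (p + 1)*(p^3 - 4*p^2 - 7*p + 10) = (p - 5)*(p + 1)*(p^2 + p - 2) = (p - 5)*(p - 1)*(p + 1)*(p + 2)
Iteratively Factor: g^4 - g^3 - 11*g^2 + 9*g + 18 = (g - 3)*(g^3 + 2*g^2 - 5*g - 6) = (g - 3)*(g + 1)*(g^2 + g - 6) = (g - 3)*(g - 2)*(g + 1)*(g + 3)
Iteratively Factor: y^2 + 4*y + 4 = (y + 2)*(y + 2)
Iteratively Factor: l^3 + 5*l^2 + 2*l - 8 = (l + 2)*(l^2 + 3*l - 4) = (l + 2)*(l + 4)*(l - 1)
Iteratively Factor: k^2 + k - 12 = (k + 4)*(k - 3)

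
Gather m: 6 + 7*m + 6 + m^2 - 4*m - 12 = m^2 + 3*m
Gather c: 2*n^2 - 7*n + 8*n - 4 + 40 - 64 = 2*n^2 + n - 28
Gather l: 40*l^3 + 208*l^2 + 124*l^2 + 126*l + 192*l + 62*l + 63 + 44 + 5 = 40*l^3 + 332*l^2 + 380*l + 112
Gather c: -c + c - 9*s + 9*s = 0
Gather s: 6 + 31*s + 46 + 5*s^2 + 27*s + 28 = 5*s^2 + 58*s + 80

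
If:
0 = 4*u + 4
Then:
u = -1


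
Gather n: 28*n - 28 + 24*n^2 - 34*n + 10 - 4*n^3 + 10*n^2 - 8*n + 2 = -4*n^3 + 34*n^2 - 14*n - 16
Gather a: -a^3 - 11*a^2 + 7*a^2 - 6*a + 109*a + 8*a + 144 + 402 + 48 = -a^3 - 4*a^2 + 111*a + 594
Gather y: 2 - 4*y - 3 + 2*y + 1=-2*y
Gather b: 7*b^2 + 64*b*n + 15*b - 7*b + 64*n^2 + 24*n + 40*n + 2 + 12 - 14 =7*b^2 + b*(64*n + 8) + 64*n^2 + 64*n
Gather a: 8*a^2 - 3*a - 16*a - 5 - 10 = 8*a^2 - 19*a - 15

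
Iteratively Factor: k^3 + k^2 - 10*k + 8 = (k - 2)*(k^2 + 3*k - 4) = (k - 2)*(k + 4)*(k - 1)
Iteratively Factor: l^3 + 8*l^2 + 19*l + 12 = (l + 1)*(l^2 + 7*l + 12) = (l + 1)*(l + 4)*(l + 3)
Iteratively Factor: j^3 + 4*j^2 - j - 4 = (j + 1)*(j^2 + 3*j - 4) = (j + 1)*(j + 4)*(j - 1)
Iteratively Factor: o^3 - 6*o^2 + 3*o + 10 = (o - 5)*(o^2 - o - 2) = (o - 5)*(o - 2)*(o + 1)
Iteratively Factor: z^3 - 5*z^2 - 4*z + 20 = (z + 2)*(z^2 - 7*z + 10) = (z - 2)*(z + 2)*(z - 5)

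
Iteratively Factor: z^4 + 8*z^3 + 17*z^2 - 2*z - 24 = (z - 1)*(z^3 + 9*z^2 + 26*z + 24) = (z - 1)*(z + 3)*(z^2 + 6*z + 8) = (z - 1)*(z + 2)*(z + 3)*(z + 4)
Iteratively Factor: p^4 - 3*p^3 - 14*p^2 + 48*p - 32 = (p + 4)*(p^3 - 7*p^2 + 14*p - 8) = (p - 4)*(p + 4)*(p^2 - 3*p + 2) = (p - 4)*(p - 1)*(p + 4)*(p - 2)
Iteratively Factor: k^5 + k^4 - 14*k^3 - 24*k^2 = (k - 4)*(k^4 + 5*k^3 + 6*k^2) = (k - 4)*(k + 2)*(k^3 + 3*k^2) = k*(k - 4)*(k + 2)*(k^2 + 3*k) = k^2*(k - 4)*(k + 2)*(k + 3)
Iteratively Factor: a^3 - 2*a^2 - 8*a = (a + 2)*(a^2 - 4*a) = (a - 4)*(a + 2)*(a)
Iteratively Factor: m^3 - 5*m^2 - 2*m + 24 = (m + 2)*(m^2 - 7*m + 12) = (m - 3)*(m + 2)*(m - 4)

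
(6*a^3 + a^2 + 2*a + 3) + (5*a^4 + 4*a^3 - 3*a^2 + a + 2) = 5*a^4 + 10*a^3 - 2*a^2 + 3*a + 5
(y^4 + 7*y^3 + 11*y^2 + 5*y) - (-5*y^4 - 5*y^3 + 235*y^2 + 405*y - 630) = 6*y^4 + 12*y^3 - 224*y^2 - 400*y + 630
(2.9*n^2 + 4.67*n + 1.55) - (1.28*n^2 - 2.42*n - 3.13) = 1.62*n^2 + 7.09*n + 4.68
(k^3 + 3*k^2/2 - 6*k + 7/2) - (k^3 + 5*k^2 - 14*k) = -7*k^2/2 + 8*k + 7/2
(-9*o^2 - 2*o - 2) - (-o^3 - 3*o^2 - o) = o^3 - 6*o^2 - o - 2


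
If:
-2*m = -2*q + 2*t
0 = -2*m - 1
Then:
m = -1/2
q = t - 1/2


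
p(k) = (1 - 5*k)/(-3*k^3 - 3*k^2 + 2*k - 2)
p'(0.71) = -0.15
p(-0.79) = -1.25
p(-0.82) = -1.27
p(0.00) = -0.50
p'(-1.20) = 3.52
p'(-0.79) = 0.91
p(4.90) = 0.06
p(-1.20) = -1.98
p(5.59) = 0.04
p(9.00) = 0.02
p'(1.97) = -0.22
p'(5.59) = -0.01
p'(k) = (1 - 5*k)*(9*k^2 + 6*k - 2)/(-3*k^3 - 3*k^2 + 2*k - 2)^2 - 5/(-3*k^3 - 3*k^2 + 2*k - 2) = 2*(-15*k^3 - 3*k^2 + 3*k + 4)/(9*k^6 + 18*k^5 - 3*k^4 + 16*k^2 - 8*k + 4)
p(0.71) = 0.81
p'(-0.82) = 0.97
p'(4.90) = -0.02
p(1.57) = 0.38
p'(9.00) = 0.00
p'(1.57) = -0.36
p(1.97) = 0.27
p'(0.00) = 2.00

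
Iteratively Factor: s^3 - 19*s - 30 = (s + 2)*(s^2 - 2*s - 15) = (s + 2)*(s + 3)*(s - 5)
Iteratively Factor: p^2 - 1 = (p + 1)*(p - 1)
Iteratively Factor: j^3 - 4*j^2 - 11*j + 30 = (j + 3)*(j^2 - 7*j + 10) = (j - 2)*(j + 3)*(j - 5)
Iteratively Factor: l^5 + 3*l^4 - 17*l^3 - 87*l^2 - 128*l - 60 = (l + 2)*(l^4 + l^3 - 19*l^2 - 49*l - 30) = (l + 1)*(l + 2)*(l^3 - 19*l - 30) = (l + 1)*(l + 2)*(l + 3)*(l^2 - 3*l - 10) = (l + 1)*(l + 2)^2*(l + 3)*(l - 5)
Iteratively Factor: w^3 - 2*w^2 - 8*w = (w + 2)*(w^2 - 4*w) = w*(w + 2)*(w - 4)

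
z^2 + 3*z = z*(z + 3)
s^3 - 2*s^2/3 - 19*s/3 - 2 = (s - 3)*(s + 1/3)*(s + 2)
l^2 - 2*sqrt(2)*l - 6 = (l - 3*sqrt(2))*(l + sqrt(2))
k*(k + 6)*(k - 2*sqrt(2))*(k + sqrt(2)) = k^4 - sqrt(2)*k^3 + 6*k^3 - 6*sqrt(2)*k^2 - 4*k^2 - 24*k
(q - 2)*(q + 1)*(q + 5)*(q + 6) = q^4 + 10*q^3 + 17*q^2 - 52*q - 60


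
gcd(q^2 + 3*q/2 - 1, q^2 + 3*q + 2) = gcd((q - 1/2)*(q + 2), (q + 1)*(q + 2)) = q + 2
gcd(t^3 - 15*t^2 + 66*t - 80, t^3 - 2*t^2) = t - 2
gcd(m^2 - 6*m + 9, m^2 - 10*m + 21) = m - 3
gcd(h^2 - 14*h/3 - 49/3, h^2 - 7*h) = h - 7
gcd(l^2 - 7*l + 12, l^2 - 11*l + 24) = l - 3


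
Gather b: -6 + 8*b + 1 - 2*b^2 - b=-2*b^2 + 7*b - 5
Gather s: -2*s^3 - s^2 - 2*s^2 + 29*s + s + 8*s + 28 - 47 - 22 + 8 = -2*s^3 - 3*s^2 + 38*s - 33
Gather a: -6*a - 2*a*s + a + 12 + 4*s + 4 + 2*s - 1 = a*(-2*s - 5) + 6*s + 15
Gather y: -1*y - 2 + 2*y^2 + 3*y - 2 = 2*y^2 + 2*y - 4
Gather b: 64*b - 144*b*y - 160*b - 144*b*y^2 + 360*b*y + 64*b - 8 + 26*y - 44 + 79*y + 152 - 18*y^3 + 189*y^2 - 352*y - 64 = b*(-144*y^2 + 216*y - 32) - 18*y^3 + 189*y^2 - 247*y + 36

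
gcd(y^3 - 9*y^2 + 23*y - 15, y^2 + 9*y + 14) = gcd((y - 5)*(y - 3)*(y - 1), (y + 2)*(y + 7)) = 1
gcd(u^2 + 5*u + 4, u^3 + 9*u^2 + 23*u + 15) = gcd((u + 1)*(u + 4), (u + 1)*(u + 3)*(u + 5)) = u + 1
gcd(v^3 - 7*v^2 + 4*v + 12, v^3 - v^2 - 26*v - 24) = v^2 - 5*v - 6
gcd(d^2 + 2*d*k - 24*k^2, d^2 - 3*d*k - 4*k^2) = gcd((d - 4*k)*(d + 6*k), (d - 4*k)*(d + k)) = d - 4*k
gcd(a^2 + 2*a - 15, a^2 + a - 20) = a + 5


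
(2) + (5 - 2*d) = 7 - 2*d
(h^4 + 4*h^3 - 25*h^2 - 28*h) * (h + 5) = h^5 + 9*h^4 - 5*h^3 - 153*h^2 - 140*h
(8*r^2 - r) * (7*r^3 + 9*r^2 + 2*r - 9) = 56*r^5 + 65*r^4 + 7*r^3 - 74*r^2 + 9*r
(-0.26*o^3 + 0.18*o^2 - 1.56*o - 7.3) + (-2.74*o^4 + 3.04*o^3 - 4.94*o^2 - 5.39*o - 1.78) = -2.74*o^4 + 2.78*o^3 - 4.76*o^2 - 6.95*o - 9.08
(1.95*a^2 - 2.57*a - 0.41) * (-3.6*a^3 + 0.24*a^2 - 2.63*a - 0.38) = -7.02*a^5 + 9.72*a^4 - 4.2693*a^3 + 5.9197*a^2 + 2.0549*a + 0.1558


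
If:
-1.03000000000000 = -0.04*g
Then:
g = 25.75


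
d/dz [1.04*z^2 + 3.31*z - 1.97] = 2.08*z + 3.31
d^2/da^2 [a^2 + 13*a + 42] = 2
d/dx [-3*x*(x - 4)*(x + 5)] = -9*x^2 - 6*x + 60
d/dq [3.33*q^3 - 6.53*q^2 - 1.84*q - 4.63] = 9.99*q^2 - 13.06*q - 1.84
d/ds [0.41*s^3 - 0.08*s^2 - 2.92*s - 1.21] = 1.23*s^2 - 0.16*s - 2.92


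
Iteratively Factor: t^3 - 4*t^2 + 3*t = (t)*(t^2 - 4*t + 3) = t*(t - 1)*(t - 3)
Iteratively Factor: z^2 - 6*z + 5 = (z - 1)*(z - 5)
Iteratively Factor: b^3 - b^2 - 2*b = (b - 2)*(b^2 + b) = b*(b - 2)*(b + 1)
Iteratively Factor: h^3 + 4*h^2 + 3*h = (h + 1)*(h^2 + 3*h) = h*(h + 1)*(h + 3)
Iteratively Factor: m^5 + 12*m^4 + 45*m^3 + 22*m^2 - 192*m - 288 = (m + 4)*(m^4 + 8*m^3 + 13*m^2 - 30*m - 72) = (m - 2)*(m + 4)*(m^3 + 10*m^2 + 33*m + 36) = (m - 2)*(m + 4)^2*(m^2 + 6*m + 9) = (m - 2)*(m + 3)*(m + 4)^2*(m + 3)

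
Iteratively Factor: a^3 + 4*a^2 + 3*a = (a + 1)*(a^2 + 3*a) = (a + 1)*(a + 3)*(a)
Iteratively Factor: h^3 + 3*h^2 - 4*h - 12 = (h + 2)*(h^2 + h - 6) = (h + 2)*(h + 3)*(h - 2)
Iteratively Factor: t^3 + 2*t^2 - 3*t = (t - 1)*(t^2 + 3*t) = t*(t - 1)*(t + 3)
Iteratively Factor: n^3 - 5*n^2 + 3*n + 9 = (n - 3)*(n^2 - 2*n - 3) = (n - 3)*(n + 1)*(n - 3)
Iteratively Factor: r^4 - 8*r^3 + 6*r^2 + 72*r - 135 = (r - 3)*(r^3 - 5*r^2 - 9*r + 45) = (r - 3)*(r + 3)*(r^2 - 8*r + 15) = (r - 5)*(r - 3)*(r + 3)*(r - 3)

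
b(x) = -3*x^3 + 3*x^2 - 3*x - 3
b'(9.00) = -678.00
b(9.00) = -1974.00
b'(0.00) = -3.00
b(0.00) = -3.00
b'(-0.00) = -3.00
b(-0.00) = -3.00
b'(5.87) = -277.89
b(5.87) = -524.03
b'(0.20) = -2.16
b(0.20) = -3.50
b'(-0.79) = -13.36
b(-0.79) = 2.72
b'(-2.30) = -64.41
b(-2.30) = 56.27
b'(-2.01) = -51.42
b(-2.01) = 39.51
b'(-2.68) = -83.72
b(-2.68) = 84.33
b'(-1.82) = -43.73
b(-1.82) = 30.48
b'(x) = -9*x^2 + 6*x - 3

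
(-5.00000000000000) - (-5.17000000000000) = 0.170000000000000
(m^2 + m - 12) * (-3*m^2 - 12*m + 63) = -3*m^4 - 15*m^3 + 87*m^2 + 207*m - 756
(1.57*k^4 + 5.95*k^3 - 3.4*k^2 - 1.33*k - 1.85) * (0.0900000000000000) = 0.1413*k^4 + 0.5355*k^3 - 0.306*k^2 - 0.1197*k - 0.1665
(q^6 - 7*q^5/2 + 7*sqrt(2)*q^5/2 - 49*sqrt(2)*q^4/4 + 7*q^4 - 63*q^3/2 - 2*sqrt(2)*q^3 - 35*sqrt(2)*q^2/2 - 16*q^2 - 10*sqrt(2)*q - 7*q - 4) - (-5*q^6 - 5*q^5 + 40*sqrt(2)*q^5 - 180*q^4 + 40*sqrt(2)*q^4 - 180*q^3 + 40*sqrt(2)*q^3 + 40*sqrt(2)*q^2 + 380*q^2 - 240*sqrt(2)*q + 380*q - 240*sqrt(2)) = 6*q^6 - 73*sqrt(2)*q^5/2 + 3*q^5/2 - 209*sqrt(2)*q^4/4 + 187*q^4 - 42*sqrt(2)*q^3 + 297*q^3/2 - 396*q^2 - 115*sqrt(2)*q^2/2 - 387*q + 230*sqrt(2)*q - 4 + 240*sqrt(2)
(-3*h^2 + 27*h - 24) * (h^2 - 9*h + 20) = -3*h^4 + 54*h^3 - 327*h^2 + 756*h - 480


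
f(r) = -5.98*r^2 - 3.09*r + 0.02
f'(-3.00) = 32.79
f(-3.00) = -44.53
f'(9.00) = -110.73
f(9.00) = -512.17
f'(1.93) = -26.17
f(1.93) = -28.22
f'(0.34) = -7.16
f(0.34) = -1.72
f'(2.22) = -29.64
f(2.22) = -36.31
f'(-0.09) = -2.01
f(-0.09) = 0.25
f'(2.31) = -30.72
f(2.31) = -39.03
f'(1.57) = -21.87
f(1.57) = -19.57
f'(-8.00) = 92.59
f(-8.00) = -357.98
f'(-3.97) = 44.39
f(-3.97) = -81.96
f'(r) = -11.96*r - 3.09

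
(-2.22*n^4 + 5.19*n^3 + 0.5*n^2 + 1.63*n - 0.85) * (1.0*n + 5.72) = -2.22*n^5 - 7.5084*n^4 + 30.1868*n^3 + 4.49*n^2 + 8.4736*n - 4.862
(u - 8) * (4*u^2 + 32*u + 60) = 4*u^3 - 196*u - 480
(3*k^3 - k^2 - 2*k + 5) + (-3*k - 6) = 3*k^3 - k^2 - 5*k - 1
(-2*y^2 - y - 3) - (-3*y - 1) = -2*y^2 + 2*y - 2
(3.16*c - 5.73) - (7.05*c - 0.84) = -3.89*c - 4.89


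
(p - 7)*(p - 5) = p^2 - 12*p + 35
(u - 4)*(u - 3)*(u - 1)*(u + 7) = u^4 - u^3 - 37*u^2 + 121*u - 84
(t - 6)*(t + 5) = t^2 - t - 30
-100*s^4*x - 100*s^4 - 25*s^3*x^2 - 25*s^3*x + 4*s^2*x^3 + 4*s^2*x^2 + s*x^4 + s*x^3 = (-5*s + x)*(4*s + x)*(5*s + x)*(s*x + s)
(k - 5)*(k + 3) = k^2 - 2*k - 15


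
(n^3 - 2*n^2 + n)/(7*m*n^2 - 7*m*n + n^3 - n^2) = (n - 1)/(7*m + n)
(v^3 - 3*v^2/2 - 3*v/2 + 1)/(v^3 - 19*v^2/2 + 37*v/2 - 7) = (v + 1)/(v - 7)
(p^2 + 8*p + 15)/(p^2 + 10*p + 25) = (p + 3)/(p + 5)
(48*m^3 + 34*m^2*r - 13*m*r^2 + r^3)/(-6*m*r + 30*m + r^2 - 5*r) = (-8*m^2 - 7*m*r + r^2)/(r - 5)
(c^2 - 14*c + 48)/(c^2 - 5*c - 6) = (c - 8)/(c + 1)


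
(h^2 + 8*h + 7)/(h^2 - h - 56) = (h + 1)/(h - 8)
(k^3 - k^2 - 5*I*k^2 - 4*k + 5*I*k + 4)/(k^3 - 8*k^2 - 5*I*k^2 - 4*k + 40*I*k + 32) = (k - 1)/(k - 8)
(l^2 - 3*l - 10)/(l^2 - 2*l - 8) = (l - 5)/(l - 4)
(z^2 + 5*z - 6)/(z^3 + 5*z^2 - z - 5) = (z + 6)/(z^2 + 6*z + 5)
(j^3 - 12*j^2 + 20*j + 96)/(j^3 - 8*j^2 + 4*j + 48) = (j - 8)/(j - 4)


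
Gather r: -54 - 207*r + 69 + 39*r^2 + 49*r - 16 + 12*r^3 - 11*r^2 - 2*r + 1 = 12*r^3 + 28*r^2 - 160*r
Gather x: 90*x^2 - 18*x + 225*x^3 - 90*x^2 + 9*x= 225*x^3 - 9*x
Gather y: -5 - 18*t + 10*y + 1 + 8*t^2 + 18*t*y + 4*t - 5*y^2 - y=8*t^2 - 14*t - 5*y^2 + y*(18*t + 9) - 4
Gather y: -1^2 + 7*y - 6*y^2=-6*y^2 + 7*y - 1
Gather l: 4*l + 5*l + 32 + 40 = 9*l + 72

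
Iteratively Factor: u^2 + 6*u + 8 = (u + 4)*(u + 2)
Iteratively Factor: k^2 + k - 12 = (k + 4)*(k - 3)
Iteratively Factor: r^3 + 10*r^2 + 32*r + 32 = (r + 4)*(r^2 + 6*r + 8) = (r + 2)*(r + 4)*(r + 4)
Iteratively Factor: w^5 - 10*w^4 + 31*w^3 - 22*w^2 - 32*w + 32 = (w - 1)*(w^4 - 9*w^3 + 22*w^2 - 32) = (w - 4)*(w - 1)*(w^3 - 5*w^2 + 2*w + 8) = (w - 4)^2*(w - 1)*(w^2 - w - 2) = (w - 4)^2*(w - 1)*(w + 1)*(w - 2)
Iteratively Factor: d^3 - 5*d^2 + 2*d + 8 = (d + 1)*(d^2 - 6*d + 8) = (d - 2)*(d + 1)*(d - 4)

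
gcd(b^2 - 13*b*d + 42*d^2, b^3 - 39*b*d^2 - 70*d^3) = b - 7*d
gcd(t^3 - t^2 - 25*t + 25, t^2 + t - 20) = t + 5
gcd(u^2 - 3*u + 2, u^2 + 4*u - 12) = u - 2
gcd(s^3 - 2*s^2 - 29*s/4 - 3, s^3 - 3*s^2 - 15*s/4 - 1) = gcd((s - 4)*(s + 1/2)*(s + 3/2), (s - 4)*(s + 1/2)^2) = s^2 - 7*s/2 - 2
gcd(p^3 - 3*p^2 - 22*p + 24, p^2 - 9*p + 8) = p - 1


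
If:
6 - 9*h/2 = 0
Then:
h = 4/3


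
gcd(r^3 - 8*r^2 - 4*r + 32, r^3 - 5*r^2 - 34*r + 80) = r^2 - 10*r + 16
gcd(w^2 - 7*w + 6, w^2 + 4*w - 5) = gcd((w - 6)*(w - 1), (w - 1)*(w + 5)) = w - 1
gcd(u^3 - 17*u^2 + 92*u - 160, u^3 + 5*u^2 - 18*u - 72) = u - 4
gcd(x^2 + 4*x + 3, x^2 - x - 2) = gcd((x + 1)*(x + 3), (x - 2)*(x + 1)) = x + 1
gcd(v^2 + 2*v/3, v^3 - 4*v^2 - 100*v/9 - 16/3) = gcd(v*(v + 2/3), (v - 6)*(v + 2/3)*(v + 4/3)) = v + 2/3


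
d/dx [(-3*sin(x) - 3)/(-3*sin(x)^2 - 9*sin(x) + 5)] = 3*(-6*sin(x) + 3*cos(x)^2 - 17)*cos(x)/(3*sin(x)^2 + 9*sin(x) - 5)^2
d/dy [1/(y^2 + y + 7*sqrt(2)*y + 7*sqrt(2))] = (-2*y - 7*sqrt(2) - 1)/(y^2 + y + 7*sqrt(2)*y + 7*sqrt(2))^2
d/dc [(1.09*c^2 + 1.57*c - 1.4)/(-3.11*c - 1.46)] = (-3.3899*c^2 - 3.1828*c - 6.6462)/(9.6721*c^2 + 9.0812*c + 2.1316)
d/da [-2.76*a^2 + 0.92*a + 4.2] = 0.92 - 5.52*a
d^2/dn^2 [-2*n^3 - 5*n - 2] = -12*n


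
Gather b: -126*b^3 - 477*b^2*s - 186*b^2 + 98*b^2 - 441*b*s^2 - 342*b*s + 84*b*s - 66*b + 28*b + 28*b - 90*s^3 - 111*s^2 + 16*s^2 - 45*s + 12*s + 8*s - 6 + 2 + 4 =-126*b^3 + b^2*(-477*s - 88) + b*(-441*s^2 - 258*s - 10) - 90*s^3 - 95*s^2 - 25*s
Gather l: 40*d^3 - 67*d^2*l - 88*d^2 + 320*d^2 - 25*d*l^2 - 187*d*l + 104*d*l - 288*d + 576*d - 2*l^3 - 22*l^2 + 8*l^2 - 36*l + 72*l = 40*d^3 + 232*d^2 + 288*d - 2*l^3 + l^2*(-25*d - 14) + l*(-67*d^2 - 83*d + 36)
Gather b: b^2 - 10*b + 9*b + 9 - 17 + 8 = b^2 - b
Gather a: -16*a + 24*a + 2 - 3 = 8*a - 1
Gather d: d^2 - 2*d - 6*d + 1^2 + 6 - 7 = d^2 - 8*d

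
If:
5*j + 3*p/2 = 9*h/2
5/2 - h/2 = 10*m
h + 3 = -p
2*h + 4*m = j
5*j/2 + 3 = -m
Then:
No Solution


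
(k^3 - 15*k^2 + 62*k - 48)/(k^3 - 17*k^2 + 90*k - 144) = (k - 1)/(k - 3)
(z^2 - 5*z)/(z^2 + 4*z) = (z - 5)/(z + 4)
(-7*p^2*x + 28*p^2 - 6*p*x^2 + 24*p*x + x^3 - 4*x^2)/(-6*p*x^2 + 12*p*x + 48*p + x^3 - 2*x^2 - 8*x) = (-7*p^2 - 6*p*x + x^2)/(-6*p*x - 12*p + x^2 + 2*x)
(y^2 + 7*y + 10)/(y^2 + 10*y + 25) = (y + 2)/(y + 5)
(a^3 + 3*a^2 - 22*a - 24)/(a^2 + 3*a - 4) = (a^3 + 3*a^2 - 22*a - 24)/(a^2 + 3*a - 4)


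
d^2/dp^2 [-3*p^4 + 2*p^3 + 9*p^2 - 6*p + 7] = -36*p^2 + 12*p + 18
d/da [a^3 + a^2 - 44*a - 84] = 3*a^2 + 2*a - 44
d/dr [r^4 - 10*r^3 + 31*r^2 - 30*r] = 4*r^3 - 30*r^2 + 62*r - 30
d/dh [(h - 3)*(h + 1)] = 2*h - 2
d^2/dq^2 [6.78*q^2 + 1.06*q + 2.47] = 13.5600000000000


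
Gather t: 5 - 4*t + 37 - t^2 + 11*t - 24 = -t^2 + 7*t + 18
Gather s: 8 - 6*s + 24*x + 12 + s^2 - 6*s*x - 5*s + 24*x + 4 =s^2 + s*(-6*x - 11) + 48*x + 24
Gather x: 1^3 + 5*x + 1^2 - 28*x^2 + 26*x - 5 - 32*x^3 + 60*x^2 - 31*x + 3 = -32*x^3 + 32*x^2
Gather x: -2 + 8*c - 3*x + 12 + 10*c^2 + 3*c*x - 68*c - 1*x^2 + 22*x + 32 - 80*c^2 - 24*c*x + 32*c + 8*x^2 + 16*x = -70*c^2 - 28*c + 7*x^2 + x*(35 - 21*c) + 42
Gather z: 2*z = 2*z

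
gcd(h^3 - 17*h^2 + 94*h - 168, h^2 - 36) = h - 6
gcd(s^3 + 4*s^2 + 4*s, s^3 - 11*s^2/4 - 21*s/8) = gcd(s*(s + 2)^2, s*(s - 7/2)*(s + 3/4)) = s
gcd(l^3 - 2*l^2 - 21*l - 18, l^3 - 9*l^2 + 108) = l^2 - 3*l - 18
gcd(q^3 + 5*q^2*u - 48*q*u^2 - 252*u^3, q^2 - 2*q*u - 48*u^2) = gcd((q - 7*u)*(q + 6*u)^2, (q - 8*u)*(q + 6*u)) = q + 6*u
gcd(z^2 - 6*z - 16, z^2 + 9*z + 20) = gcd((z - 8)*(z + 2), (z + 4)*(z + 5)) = 1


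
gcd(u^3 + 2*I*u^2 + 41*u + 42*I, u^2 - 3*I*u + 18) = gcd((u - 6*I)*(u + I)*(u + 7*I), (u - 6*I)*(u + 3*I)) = u - 6*I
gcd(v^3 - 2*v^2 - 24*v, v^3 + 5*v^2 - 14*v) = v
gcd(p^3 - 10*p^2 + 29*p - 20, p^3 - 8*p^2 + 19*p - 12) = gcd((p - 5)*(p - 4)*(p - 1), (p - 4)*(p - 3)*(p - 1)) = p^2 - 5*p + 4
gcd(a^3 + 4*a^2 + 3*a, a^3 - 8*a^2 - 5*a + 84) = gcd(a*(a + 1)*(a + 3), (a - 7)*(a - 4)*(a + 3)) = a + 3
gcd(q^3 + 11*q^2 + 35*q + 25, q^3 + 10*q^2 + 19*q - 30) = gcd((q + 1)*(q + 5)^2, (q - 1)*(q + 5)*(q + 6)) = q + 5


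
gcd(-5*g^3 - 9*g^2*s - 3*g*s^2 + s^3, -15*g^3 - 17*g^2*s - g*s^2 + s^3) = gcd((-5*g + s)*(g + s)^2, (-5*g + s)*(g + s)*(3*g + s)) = -5*g^2 - 4*g*s + s^2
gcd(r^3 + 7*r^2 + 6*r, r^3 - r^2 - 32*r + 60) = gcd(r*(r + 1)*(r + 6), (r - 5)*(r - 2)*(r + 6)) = r + 6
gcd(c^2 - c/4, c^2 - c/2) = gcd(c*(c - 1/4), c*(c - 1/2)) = c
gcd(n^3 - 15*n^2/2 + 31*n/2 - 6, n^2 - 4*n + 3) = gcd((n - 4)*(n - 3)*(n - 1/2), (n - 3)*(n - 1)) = n - 3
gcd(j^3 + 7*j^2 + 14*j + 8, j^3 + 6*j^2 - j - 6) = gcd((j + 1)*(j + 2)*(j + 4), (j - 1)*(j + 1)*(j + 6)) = j + 1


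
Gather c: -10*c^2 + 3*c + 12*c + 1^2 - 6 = -10*c^2 + 15*c - 5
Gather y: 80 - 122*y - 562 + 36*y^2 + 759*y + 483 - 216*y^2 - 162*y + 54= -180*y^2 + 475*y + 55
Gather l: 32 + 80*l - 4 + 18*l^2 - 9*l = 18*l^2 + 71*l + 28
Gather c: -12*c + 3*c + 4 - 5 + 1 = -9*c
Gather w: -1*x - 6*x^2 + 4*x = -6*x^2 + 3*x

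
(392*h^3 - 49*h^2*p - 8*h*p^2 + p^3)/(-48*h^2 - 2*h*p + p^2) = (-49*h^2 + p^2)/(6*h + p)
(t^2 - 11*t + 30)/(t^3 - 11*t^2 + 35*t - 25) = (t - 6)/(t^2 - 6*t + 5)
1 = 1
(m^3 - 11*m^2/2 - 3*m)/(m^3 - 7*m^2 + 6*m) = (m + 1/2)/(m - 1)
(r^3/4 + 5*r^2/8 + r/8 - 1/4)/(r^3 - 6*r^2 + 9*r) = (2*r^3 + 5*r^2 + r - 2)/(8*r*(r^2 - 6*r + 9))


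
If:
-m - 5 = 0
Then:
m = -5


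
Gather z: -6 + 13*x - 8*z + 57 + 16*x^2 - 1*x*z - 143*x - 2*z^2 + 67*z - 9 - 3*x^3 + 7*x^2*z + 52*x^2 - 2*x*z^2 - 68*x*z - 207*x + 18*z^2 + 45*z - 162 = -3*x^3 + 68*x^2 - 337*x + z^2*(16 - 2*x) + z*(7*x^2 - 69*x + 104) - 120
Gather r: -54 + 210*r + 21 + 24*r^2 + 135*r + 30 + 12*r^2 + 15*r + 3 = 36*r^2 + 360*r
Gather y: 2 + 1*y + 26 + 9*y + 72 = 10*y + 100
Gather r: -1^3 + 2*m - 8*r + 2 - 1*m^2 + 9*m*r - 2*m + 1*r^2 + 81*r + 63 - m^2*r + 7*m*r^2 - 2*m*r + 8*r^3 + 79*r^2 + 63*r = -m^2 + 8*r^3 + r^2*(7*m + 80) + r*(-m^2 + 7*m + 136) + 64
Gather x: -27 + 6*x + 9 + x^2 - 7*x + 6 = x^2 - x - 12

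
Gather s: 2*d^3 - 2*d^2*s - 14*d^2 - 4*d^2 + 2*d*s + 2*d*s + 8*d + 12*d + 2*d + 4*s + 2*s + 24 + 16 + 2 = 2*d^3 - 18*d^2 + 22*d + s*(-2*d^2 + 4*d + 6) + 42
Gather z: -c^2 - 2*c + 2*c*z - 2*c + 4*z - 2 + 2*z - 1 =-c^2 - 4*c + z*(2*c + 6) - 3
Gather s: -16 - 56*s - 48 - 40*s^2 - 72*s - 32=-40*s^2 - 128*s - 96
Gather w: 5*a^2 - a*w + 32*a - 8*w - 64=5*a^2 + 32*a + w*(-a - 8) - 64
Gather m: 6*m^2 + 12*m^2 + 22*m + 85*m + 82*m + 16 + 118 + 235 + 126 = 18*m^2 + 189*m + 495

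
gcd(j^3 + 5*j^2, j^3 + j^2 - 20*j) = j^2 + 5*j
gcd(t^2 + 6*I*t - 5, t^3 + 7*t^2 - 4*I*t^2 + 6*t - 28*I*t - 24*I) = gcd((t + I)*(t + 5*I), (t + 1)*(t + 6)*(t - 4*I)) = 1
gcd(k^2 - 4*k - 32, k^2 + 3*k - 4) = k + 4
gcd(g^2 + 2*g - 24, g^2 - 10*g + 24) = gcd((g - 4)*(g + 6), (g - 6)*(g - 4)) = g - 4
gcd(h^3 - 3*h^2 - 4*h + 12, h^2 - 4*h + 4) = h - 2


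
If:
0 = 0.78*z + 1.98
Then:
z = -2.54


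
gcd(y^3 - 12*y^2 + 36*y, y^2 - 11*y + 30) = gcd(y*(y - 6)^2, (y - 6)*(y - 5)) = y - 6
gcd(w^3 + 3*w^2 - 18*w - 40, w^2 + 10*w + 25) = w + 5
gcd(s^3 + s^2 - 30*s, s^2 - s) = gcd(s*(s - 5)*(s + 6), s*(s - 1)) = s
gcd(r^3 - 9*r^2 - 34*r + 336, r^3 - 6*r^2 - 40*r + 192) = r^2 - 2*r - 48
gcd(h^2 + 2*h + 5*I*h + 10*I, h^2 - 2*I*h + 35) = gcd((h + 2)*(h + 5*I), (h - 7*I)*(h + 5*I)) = h + 5*I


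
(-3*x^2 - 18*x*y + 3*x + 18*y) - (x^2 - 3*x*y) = -4*x^2 - 15*x*y + 3*x + 18*y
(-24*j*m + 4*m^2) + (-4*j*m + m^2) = -28*j*m + 5*m^2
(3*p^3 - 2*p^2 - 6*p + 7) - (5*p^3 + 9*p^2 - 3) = -2*p^3 - 11*p^2 - 6*p + 10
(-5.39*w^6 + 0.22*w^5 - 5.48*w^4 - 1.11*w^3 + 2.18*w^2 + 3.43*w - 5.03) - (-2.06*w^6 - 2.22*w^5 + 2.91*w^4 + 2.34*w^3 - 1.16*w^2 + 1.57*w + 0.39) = -3.33*w^6 + 2.44*w^5 - 8.39*w^4 - 3.45*w^3 + 3.34*w^2 + 1.86*w - 5.42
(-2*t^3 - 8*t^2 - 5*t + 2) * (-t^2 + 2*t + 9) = 2*t^5 + 4*t^4 - 29*t^3 - 84*t^2 - 41*t + 18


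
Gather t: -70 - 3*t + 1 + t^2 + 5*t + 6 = t^2 + 2*t - 63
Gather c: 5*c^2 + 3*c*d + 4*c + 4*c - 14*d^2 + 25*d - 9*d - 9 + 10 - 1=5*c^2 + c*(3*d + 8) - 14*d^2 + 16*d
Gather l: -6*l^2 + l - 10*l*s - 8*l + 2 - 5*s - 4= -6*l^2 + l*(-10*s - 7) - 5*s - 2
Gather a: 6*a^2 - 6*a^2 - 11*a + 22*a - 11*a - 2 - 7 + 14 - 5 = 0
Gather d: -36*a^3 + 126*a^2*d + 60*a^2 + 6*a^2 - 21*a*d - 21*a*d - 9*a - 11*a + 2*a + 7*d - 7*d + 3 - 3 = -36*a^3 + 66*a^2 - 18*a + d*(126*a^2 - 42*a)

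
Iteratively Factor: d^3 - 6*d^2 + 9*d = (d - 3)*(d^2 - 3*d) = d*(d - 3)*(d - 3)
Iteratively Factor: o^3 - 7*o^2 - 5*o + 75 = (o - 5)*(o^2 - 2*o - 15) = (o - 5)^2*(o + 3)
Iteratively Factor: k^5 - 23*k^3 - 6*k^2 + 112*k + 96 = (k - 3)*(k^4 + 3*k^3 - 14*k^2 - 48*k - 32) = (k - 3)*(k + 4)*(k^3 - k^2 - 10*k - 8) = (k - 4)*(k - 3)*(k + 4)*(k^2 + 3*k + 2) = (k - 4)*(k - 3)*(k + 1)*(k + 4)*(k + 2)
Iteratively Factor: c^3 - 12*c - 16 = (c + 2)*(c^2 - 2*c - 8) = (c - 4)*(c + 2)*(c + 2)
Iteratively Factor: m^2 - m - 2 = (m - 2)*(m + 1)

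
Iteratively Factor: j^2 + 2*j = (j + 2)*(j)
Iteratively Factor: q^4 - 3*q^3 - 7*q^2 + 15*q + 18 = (q - 3)*(q^3 - 7*q - 6) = (q - 3)*(q + 2)*(q^2 - 2*q - 3) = (q - 3)*(q + 1)*(q + 2)*(q - 3)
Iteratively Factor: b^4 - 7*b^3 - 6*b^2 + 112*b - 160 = (b - 4)*(b^3 - 3*b^2 - 18*b + 40) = (b - 4)*(b - 2)*(b^2 - b - 20) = (b - 5)*(b - 4)*(b - 2)*(b + 4)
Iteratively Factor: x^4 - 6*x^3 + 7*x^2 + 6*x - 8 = (x - 4)*(x^3 - 2*x^2 - x + 2) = (x - 4)*(x + 1)*(x^2 - 3*x + 2) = (x - 4)*(x - 2)*(x + 1)*(x - 1)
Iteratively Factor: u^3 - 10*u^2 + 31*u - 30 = (u - 5)*(u^2 - 5*u + 6) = (u - 5)*(u - 3)*(u - 2)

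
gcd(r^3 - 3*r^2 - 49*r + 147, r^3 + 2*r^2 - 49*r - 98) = r^2 - 49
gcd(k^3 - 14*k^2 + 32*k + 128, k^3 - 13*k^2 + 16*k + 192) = k^2 - 16*k + 64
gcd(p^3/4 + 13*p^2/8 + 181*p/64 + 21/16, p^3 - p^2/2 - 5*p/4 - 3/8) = 1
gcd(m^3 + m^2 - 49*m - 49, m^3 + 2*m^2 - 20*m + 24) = 1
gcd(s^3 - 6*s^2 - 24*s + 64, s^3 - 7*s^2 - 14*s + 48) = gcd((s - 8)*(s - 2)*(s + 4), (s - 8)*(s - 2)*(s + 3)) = s^2 - 10*s + 16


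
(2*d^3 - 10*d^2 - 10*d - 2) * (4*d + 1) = 8*d^4 - 38*d^3 - 50*d^2 - 18*d - 2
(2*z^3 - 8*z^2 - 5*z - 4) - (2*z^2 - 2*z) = 2*z^3 - 10*z^2 - 3*z - 4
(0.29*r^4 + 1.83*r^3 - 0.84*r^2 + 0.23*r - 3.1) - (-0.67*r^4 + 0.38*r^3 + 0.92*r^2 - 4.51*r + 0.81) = 0.96*r^4 + 1.45*r^3 - 1.76*r^2 + 4.74*r - 3.91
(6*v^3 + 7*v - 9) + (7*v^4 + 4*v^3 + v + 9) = 7*v^4 + 10*v^3 + 8*v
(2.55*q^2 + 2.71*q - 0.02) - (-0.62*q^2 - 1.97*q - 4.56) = 3.17*q^2 + 4.68*q + 4.54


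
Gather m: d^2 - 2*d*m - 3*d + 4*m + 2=d^2 - 3*d + m*(4 - 2*d) + 2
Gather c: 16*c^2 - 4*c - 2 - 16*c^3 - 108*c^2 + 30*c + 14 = -16*c^3 - 92*c^2 + 26*c + 12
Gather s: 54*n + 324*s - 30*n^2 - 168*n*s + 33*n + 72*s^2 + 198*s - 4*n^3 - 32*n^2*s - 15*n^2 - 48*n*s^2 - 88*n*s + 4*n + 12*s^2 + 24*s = -4*n^3 - 45*n^2 + 91*n + s^2*(84 - 48*n) + s*(-32*n^2 - 256*n + 546)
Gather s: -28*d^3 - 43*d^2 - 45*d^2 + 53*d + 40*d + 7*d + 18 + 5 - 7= -28*d^3 - 88*d^2 + 100*d + 16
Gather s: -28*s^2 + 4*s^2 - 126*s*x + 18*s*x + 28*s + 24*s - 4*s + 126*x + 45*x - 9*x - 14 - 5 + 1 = -24*s^2 + s*(48 - 108*x) + 162*x - 18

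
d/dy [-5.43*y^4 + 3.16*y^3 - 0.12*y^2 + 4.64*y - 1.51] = -21.72*y^3 + 9.48*y^2 - 0.24*y + 4.64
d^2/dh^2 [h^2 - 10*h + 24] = 2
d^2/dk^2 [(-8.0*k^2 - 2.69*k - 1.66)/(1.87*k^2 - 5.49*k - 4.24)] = (2.8421709430404e-14*k^4 - 183.074122*k^3 - 415.411524*k^2 - 25.718484*k - 288.79686)/(6.539203*k^6 - 57.593943*k^5 + 124.605393*k^4 + 95.705523*k^3 - 282.527736*k^2 - 296.091072*k - 76.225024)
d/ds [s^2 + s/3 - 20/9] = 2*s + 1/3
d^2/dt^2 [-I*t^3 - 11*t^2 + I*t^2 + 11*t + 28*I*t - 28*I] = -6*I*t - 22 + 2*I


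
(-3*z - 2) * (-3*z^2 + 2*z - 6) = 9*z^3 + 14*z + 12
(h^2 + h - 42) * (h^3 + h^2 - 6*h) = h^5 + 2*h^4 - 47*h^3 - 48*h^2 + 252*h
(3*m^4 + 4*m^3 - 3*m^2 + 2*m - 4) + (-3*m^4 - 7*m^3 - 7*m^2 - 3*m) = -3*m^3 - 10*m^2 - m - 4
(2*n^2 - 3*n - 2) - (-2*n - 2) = 2*n^2 - n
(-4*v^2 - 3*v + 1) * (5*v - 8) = -20*v^3 + 17*v^2 + 29*v - 8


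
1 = 1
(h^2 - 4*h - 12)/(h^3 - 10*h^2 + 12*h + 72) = 1/(h - 6)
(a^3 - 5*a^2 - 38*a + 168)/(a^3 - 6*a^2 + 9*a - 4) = (a^2 - a - 42)/(a^2 - 2*a + 1)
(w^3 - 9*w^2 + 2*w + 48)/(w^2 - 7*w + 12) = (w^2 - 6*w - 16)/(w - 4)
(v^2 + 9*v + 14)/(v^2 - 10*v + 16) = (v^2 + 9*v + 14)/(v^2 - 10*v + 16)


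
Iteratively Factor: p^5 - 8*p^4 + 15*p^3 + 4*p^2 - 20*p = (p - 2)*(p^4 - 6*p^3 + 3*p^2 + 10*p) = (p - 2)*(p + 1)*(p^3 - 7*p^2 + 10*p) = (p - 2)^2*(p + 1)*(p^2 - 5*p) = (p - 5)*(p - 2)^2*(p + 1)*(p)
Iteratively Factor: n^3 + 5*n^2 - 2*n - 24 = (n + 3)*(n^2 + 2*n - 8) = (n + 3)*(n + 4)*(n - 2)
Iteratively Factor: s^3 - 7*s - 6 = (s + 2)*(s^2 - 2*s - 3) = (s - 3)*(s + 2)*(s + 1)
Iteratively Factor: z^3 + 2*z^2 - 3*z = (z)*(z^2 + 2*z - 3) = z*(z - 1)*(z + 3)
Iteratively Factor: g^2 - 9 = (g + 3)*(g - 3)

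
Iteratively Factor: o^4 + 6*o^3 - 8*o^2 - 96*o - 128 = (o + 4)*(o^3 + 2*o^2 - 16*o - 32) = (o + 2)*(o + 4)*(o^2 - 16) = (o + 2)*(o + 4)^2*(o - 4)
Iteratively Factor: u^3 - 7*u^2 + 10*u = (u - 2)*(u^2 - 5*u) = u*(u - 2)*(u - 5)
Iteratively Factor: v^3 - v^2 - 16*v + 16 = (v - 4)*(v^2 + 3*v - 4) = (v - 4)*(v - 1)*(v + 4)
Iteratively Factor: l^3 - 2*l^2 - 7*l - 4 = (l + 1)*(l^2 - 3*l - 4) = (l + 1)^2*(l - 4)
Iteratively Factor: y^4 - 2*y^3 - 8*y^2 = (y)*(y^3 - 2*y^2 - 8*y) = y*(y + 2)*(y^2 - 4*y) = y*(y - 4)*(y + 2)*(y)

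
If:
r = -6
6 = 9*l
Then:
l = 2/3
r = -6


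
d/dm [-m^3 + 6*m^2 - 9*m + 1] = -3*m^2 + 12*m - 9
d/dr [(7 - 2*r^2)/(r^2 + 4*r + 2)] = 2*(-4*r^2 - 11*r - 14)/(r^4 + 8*r^3 + 20*r^2 + 16*r + 4)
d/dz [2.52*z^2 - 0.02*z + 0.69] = 5.04*z - 0.02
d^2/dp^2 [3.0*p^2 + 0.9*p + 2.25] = 6.00000000000000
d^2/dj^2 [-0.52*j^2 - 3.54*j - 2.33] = -1.04000000000000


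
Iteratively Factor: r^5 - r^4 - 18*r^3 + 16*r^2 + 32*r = (r - 2)*(r^4 + r^3 - 16*r^2 - 16*r) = (r - 2)*(r + 1)*(r^3 - 16*r) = r*(r - 2)*(r + 1)*(r^2 - 16) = r*(r - 4)*(r - 2)*(r + 1)*(r + 4)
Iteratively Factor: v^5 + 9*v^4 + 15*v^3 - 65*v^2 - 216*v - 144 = (v + 4)*(v^4 + 5*v^3 - 5*v^2 - 45*v - 36) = (v + 3)*(v + 4)*(v^3 + 2*v^2 - 11*v - 12) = (v + 3)*(v + 4)^2*(v^2 - 2*v - 3) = (v - 3)*(v + 3)*(v + 4)^2*(v + 1)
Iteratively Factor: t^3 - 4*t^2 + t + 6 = (t - 3)*(t^2 - t - 2) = (t - 3)*(t + 1)*(t - 2)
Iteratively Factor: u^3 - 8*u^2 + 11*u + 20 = (u - 5)*(u^2 - 3*u - 4) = (u - 5)*(u + 1)*(u - 4)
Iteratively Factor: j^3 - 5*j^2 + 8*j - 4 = (j - 2)*(j^2 - 3*j + 2) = (j - 2)^2*(j - 1)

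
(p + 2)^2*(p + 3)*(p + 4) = p^4 + 11*p^3 + 44*p^2 + 76*p + 48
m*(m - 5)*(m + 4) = m^3 - m^2 - 20*m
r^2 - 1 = (r - 1)*(r + 1)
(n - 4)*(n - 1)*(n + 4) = n^3 - n^2 - 16*n + 16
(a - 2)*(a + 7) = a^2 + 5*a - 14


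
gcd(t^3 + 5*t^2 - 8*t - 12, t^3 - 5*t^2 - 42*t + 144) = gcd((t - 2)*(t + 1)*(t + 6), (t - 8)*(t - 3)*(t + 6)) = t + 6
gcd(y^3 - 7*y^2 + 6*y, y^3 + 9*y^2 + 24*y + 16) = 1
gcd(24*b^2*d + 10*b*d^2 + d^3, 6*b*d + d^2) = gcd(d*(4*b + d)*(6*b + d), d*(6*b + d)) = 6*b*d + d^2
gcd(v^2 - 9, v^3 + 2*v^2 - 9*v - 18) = v^2 - 9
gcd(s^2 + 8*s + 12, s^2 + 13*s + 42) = s + 6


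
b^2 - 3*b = b*(b - 3)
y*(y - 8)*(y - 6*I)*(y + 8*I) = y^4 - 8*y^3 + 2*I*y^3 + 48*y^2 - 16*I*y^2 - 384*y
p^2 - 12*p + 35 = (p - 7)*(p - 5)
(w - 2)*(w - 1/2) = w^2 - 5*w/2 + 1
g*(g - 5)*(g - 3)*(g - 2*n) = g^4 - 2*g^3*n - 8*g^3 + 16*g^2*n + 15*g^2 - 30*g*n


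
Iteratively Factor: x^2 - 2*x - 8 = (x + 2)*(x - 4)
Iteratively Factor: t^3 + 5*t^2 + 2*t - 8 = (t + 4)*(t^2 + t - 2) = (t - 1)*(t + 4)*(t + 2)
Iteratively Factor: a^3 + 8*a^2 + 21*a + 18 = (a + 3)*(a^2 + 5*a + 6) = (a + 3)^2*(a + 2)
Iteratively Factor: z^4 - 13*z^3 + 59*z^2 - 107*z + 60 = (z - 5)*(z^3 - 8*z^2 + 19*z - 12) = (z - 5)*(z - 1)*(z^2 - 7*z + 12) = (z - 5)*(z - 4)*(z - 1)*(z - 3)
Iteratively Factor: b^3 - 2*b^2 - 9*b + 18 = (b - 2)*(b^2 - 9) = (b - 2)*(b + 3)*(b - 3)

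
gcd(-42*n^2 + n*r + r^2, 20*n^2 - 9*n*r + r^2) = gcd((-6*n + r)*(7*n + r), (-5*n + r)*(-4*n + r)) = 1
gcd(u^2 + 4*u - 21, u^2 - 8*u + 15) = u - 3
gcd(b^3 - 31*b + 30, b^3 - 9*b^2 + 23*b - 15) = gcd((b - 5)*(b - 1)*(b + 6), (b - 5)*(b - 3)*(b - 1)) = b^2 - 6*b + 5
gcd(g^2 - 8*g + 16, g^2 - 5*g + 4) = g - 4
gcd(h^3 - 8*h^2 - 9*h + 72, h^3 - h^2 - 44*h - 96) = h^2 - 5*h - 24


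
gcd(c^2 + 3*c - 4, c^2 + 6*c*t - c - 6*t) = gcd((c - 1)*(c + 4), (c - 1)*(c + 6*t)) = c - 1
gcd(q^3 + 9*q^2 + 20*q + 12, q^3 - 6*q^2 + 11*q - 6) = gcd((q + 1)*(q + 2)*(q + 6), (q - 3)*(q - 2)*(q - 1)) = 1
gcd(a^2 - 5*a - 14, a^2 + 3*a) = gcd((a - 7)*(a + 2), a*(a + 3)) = 1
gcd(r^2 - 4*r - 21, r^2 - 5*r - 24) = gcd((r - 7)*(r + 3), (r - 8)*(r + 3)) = r + 3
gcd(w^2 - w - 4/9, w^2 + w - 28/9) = w - 4/3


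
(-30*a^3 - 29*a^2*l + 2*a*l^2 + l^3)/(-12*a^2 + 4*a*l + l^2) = (5*a^2 + 4*a*l - l^2)/(2*a - l)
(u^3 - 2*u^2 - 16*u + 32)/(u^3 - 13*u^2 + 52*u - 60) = (u^2 - 16)/(u^2 - 11*u + 30)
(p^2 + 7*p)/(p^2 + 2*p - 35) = p/(p - 5)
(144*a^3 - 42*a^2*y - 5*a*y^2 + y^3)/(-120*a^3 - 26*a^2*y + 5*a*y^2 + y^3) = (24*a^2 - 11*a*y + y^2)/(-20*a^2 - a*y + y^2)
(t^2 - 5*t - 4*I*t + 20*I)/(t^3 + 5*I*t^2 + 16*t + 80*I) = (t - 5)/(t^2 + 9*I*t - 20)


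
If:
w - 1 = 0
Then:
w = 1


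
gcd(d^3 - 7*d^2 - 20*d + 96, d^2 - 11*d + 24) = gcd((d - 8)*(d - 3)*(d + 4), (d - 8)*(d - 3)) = d^2 - 11*d + 24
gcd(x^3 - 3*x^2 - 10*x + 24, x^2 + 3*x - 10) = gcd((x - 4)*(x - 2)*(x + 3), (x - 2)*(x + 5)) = x - 2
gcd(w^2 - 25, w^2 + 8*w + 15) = w + 5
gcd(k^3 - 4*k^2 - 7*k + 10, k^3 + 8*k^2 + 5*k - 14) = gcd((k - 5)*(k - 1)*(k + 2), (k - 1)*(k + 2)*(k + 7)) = k^2 + k - 2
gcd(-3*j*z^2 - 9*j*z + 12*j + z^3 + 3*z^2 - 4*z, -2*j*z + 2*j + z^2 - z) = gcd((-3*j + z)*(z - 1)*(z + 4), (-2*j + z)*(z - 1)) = z - 1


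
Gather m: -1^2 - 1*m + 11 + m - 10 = 0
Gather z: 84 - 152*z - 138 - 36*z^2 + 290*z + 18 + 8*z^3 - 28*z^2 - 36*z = 8*z^3 - 64*z^2 + 102*z - 36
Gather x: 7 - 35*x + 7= 14 - 35*x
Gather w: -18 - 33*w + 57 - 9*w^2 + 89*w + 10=-9*w^2 + 56*w + 49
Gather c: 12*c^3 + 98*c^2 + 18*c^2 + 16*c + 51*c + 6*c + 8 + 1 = 12*c^3 + 116*c^2 + 73*c + 9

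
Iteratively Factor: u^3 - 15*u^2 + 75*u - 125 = (u - 5)*(u^2 - 10*u + 25) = (u - 5)^2*(u - 5)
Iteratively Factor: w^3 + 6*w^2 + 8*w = (w)*(w^2 + 6*w + 8) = w*(w + 4)*(w + 2)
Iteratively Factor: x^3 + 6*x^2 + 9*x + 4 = (x + 1)*(x^2 + 5*x + 4) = (x + 1)*(x + 4)*(x + 1)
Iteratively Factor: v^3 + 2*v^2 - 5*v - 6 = (v + 1)*(v^2 + v - 6) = (v + 1)*(v + 3)*(v - 2)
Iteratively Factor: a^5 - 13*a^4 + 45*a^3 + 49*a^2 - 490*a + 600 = (a - 5)*(a^4 - 8*a^3 + 5*a^2 + 74*a - 120) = (a - 5)*(a - 2)*(a^3 - 6*a^2 - 7*a + 60) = (a - 5)*(a - 2)*(a + 3)*(a^2 - 9*a + 20) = (a - 5)*(a - 4)*(a - 2)*(a + 3)*(a - 5)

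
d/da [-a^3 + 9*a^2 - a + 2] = -3*a^2 + 18*a - 1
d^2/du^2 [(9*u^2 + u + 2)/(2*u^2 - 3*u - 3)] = 4*(29*u^3 + 93*u^2 - 9*u + 51)/(8*u^6 - 36*u^5 + 18*u^4 + 81*u^3 - 27*u^2 - 81*u - 27)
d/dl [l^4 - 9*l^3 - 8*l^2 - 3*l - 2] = 4*l^3 - 27*l^2 - 16*l - 3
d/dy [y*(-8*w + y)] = -8*w + 2*y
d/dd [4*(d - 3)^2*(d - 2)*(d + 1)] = 16*d^3 - 84*d^2 + 104*d + 12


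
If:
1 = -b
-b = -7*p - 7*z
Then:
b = -1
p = -z - 1/7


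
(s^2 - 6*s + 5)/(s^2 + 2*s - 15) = (s^2 - 6*s + 5)/(s^2 + 2*s - 15)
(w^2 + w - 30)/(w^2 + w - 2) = (w^2 + w - 30)/(w^2 + w - 2)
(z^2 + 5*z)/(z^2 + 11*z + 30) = z/(z + 6)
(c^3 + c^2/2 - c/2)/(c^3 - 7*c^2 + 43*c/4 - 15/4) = 2*c*(c + 1)/(2*c^2 - 13*c + 15)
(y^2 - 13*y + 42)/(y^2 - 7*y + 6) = (y - 7)/(y - 1)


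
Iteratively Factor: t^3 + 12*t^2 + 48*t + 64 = (t + 4)*(t^2 + 8*t + 16) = (t + 4)^2*(t + 4)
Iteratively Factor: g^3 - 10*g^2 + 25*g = (g - 5)*(g^2 - 5*g) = g*(g - 5)*(g - 5)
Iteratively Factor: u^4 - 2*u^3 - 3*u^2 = (u - 3)*(u^3 + u^2) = u*(u - 3)*(u^2 + u) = u*(u - 3)*(u + 1)*(u)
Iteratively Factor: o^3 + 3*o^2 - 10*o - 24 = (o - 3)*(o^2 + 6*o + 8) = (o - 3)*(o + 4)*(o + 2)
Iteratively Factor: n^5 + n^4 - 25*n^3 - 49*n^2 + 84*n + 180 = (n + 3)*(n^4 - 2*n^3 - 19*n^2 + 8*n + 60) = (n - 2)*(n + 3)*(n^3 - 19*n - 30) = (n - 5)*(n - 2)*(n + 3)*(n^2 + 5*n + 6) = (n - 5)*(n - 2)*(n + 3)^2*(n + 2)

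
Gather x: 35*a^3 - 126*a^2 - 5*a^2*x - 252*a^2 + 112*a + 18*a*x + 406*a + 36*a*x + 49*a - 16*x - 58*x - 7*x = 35*a^3 - 378*a^2 + 567*a + x*(-5*a^2 + 54*a - 81)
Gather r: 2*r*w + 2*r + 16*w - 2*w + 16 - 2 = r*(2*w + 2) + 14*w + 14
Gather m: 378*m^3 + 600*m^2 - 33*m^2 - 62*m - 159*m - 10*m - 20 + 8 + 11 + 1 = 378*m^3 + 567*m^2 - 231*m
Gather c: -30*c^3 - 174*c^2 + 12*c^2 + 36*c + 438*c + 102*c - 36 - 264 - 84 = -30*c^3 - 162*c^2 + 576*c - 384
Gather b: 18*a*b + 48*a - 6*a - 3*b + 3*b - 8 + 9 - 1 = 18*a*b + 42*a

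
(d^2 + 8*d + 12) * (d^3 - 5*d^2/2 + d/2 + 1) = d^5 + 11*d^4/2 - 15*d^3/2 - 25*d^2 + 14*d + 12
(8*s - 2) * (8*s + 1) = 64*s^2 - 8*s - 2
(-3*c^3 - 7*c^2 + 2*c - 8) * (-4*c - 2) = 12*c^4 + 34*c^3 + 6*c^2 + 28*c + 16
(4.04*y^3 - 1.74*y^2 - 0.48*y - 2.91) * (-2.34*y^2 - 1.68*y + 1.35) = -9.4536*y^5 - 2.7156*y^4 + 9.5004*y^3 + 5.2668*y^2 + 4.2408*y - 3.9285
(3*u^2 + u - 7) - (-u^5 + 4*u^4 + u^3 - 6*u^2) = u^5 - 4*u^4 - u^3 + 9*u^2 + u - 7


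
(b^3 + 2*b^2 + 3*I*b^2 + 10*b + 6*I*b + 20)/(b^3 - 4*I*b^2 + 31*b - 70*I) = (b + 2)/(b - 7*I)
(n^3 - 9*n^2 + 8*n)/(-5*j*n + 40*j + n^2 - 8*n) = n*(1 - n)/(5*j - n)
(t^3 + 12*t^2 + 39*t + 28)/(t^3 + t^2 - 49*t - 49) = (t + 4)/(t - 7)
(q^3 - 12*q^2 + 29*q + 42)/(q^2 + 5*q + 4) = (q^2 - 13*q + 42)/(q + 4)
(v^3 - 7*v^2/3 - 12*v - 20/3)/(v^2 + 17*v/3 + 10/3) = (v^2 - 3*v - 10)/(v + 5)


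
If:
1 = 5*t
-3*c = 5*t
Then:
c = -1/3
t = 1/5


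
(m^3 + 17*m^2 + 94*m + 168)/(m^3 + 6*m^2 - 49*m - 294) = (m + 4)/(m - 7)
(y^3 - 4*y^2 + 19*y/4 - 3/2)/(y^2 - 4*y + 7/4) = (2*y^2 - 7*y + 6)/(2*y - 7)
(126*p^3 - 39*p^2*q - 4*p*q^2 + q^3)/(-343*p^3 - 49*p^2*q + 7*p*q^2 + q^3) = (-18*p^2 + 3*p*q + q^2)/(49*p^2 + 14*p*q + q^2)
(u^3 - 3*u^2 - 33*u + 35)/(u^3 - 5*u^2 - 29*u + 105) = (u - 1)/(u - 3)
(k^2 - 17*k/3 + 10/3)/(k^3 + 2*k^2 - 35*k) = (k - 2/3)/(k*(k + 7))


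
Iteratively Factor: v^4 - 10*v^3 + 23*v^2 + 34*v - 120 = (v - 4)*(v^3 - 6*v^2 - v + 30) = (v - 4)*(v + 2)*(v^2 - 8*v + 15) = (v - 4)*(v - 3)*(v + 2)*(v - 5)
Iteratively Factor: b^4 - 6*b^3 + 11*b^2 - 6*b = (b - 1)*(b^3 - 5*b^2 + 6*b) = b*(b - 1)*(b^2 - 5*b + 6) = b*(b - 2)*(b - 1)*(b - 3)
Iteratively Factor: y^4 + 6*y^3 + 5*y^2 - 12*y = (y - 1)*(y^3 + 7*y^2 + 12*y) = (y - 1)*(y + 3)*(y^2 + 4*y) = y*(y - 1)*(y + 3)*(y + 4)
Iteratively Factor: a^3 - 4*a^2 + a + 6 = (a - 3)*(a^2 - a - 2) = (a - 3)*(a + 1)*(a - 2)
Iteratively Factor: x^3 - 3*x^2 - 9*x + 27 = (x + 3)*(x^2 - 6*x + 9) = (x - 3)*(x + 3)*(x - 3)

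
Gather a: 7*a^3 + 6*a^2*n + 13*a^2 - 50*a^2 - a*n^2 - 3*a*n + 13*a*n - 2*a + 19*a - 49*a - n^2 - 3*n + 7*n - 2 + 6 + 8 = 7*a^3 + a^2*(6*n - 37) + a*(-n^2 + 10*n - 32) - n^2 + 4*n + 12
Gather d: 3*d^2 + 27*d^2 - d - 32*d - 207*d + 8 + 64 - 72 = 30*d^2 - 240*d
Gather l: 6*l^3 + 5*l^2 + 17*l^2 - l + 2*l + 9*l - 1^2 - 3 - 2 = 6*l^3 + 22*l^2 + 10*l - 6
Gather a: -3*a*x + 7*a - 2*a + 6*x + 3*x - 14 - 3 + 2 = a*(5 - 3*x) + 9*x - 15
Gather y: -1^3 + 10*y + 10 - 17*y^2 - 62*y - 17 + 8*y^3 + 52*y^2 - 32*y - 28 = 8*y^3 + 35*y^2 - 84*y - 36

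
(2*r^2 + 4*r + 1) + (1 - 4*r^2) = -2*r^2 + 4*r + 2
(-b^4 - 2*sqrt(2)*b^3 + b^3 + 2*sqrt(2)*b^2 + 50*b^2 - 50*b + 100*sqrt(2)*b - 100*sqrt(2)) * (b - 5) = -b^5 - 2*sqrt(2)*b^4 + 6*b^4 + 12*sqrt(2)*b^3 + 45*b^3 - 300*b^2 + 90*sqrt(2)*b^2 - 600*sqrt(2)*b + 250*b + 500*sqrt(2)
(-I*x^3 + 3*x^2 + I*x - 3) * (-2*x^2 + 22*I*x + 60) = 2*I*x^5 + 16*x^4 + 4*I*x^3 + 164*x^2 - 6*I*x - 180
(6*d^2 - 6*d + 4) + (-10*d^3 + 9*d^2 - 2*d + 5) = -10*d^3 + 15*d^2 - 8*d + 9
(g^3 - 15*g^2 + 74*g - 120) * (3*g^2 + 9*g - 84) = 3*g^5 - 36*g^4 + 3*g^3 + 1566*g^2 - 7296*g + 10080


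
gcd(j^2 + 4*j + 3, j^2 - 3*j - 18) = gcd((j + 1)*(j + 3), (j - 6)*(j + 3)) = j + 3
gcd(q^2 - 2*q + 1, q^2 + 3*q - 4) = q - 1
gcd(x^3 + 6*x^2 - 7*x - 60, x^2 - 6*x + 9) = x - 3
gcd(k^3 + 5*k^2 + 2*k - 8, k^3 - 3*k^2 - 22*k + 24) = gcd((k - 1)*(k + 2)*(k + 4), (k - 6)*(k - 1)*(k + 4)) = k^2 + 3*k - 4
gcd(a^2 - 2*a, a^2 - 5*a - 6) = 1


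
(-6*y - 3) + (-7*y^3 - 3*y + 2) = -7*y^3 - 9*y - 1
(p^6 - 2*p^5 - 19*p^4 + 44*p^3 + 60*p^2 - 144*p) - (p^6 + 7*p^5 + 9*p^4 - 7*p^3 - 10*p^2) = -9*p^5 - 28*p^4 + 51*p^3 + 70*p^2 - 144*p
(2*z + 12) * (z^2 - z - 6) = 2*z^3 + 10*z^2 - 24*z - 72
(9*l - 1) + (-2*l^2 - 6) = -2*l^2 + 9*l - 7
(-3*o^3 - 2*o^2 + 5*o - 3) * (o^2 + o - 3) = -3*o^5 - 5*o^4 + 12*o^3 + 8*o^2 - 18*o + 9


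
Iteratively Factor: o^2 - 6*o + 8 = (o - 2)*(o - 4)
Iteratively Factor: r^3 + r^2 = (r + 1)*(r^2) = r*(r + 1)*(r)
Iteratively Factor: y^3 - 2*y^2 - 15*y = (y + 3)*(y^2 - 5*y) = y*(y + 3)*(y - 5)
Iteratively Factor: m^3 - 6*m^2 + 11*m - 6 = (m - 3)*(m^2 - 3*m + 2) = (m - 3)*(m - 1)*(m - 2)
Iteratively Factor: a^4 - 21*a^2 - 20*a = (a + 1)*(a^3 - a^2 - 20*a) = a*(a + 1)*(a^2 - a - 20) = a*(a + 1)*(a + 4)*(a - 5)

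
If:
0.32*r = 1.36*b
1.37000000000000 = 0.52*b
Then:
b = 2.63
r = 11.20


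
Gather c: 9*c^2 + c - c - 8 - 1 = 9*c^2 - 9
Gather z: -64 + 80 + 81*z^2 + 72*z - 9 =81*z^2 + 72*z + 7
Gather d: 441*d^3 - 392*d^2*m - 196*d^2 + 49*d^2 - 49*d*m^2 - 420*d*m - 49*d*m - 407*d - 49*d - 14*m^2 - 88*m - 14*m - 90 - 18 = 441*d^3 + d^2*(-392*m - 147) + d*(-49*m^2 - 469*m - 456) - 14*m^2 - 102*m - 108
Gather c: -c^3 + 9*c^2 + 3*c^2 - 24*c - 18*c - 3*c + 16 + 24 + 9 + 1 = -c^3 + 12*c^2 - 45*c + 50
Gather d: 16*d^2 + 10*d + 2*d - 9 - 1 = 16*d^2 + 12*d - 10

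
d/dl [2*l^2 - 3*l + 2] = 4*l - 3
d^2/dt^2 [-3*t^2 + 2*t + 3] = -6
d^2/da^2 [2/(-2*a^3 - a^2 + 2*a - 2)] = 4*((6*a + 1)*(2*a^3 + a^2 - 2*a + 2) - 4*(3*a^2 + a - 1)^2)/(2*a^3 + a^2 - 2*a + 2)^3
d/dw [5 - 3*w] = -3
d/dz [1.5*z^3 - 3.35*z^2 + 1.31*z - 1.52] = 4.5*z^2 - 6.7*z + 1.31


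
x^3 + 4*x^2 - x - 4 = (x - 1)*(x + 1)*(x + 4)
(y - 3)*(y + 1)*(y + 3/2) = y^3 - y^2/2 - 6*y - 9/2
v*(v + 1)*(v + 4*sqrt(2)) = v^3 + v^2 + 4*sqrt(2)*v^2 + 4*sqrt(2)*v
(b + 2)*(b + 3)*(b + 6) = b^3 + 11*b^2 + 36*b + 36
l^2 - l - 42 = (l - 7)*(l + 6)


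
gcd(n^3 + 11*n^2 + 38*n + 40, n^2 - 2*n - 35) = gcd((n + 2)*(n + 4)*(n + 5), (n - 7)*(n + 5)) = n + 5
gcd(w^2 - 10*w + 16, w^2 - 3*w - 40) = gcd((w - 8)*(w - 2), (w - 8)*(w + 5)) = w - 8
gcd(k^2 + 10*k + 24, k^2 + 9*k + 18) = k + 6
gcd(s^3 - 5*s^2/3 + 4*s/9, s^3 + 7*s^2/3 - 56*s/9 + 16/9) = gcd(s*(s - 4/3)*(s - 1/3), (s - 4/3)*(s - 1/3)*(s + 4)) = s^2 - 5*s/3 + 4/9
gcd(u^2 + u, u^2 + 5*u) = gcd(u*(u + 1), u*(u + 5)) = u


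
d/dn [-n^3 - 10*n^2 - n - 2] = -3*n^2 - 20*n - 1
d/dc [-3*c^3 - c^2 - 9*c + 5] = -9*c^2 - 2*c - 9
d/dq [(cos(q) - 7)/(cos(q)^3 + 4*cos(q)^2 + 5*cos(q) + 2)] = (-19*cos(q) + cos(2*q) - 36)*sin(q)/((cos(q) + 1)^3*(cos(q) + 2)^2)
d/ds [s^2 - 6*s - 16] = 2*s - 6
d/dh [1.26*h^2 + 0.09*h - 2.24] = 2.52*h + 0.09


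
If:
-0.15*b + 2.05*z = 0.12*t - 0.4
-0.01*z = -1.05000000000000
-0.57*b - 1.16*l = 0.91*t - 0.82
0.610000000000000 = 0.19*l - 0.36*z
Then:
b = 3293.44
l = 202.16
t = -2319.72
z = 105.00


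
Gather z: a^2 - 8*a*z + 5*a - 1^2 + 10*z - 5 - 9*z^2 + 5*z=a^2 + 5*a - 9*z^2 + z*(15 - 8*a) - 6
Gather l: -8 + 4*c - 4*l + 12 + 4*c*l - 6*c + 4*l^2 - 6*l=-2*c + 4*l^2 + l*(4*c - 10) + 4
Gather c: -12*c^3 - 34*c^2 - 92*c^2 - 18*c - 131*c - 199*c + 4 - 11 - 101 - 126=-12*c^3 - 126*c^2 - 348*c - 234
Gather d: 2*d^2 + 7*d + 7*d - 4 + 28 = 2*d^2 + 14*d + 24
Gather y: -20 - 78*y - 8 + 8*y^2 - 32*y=8*y^2 - 110*y - 28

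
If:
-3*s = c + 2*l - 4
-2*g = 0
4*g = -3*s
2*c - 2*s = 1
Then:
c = 1/2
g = 0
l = 7/4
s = 0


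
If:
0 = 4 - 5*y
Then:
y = 4/5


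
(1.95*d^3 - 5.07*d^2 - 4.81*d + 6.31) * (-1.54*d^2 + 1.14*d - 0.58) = -3.003*d^5 + 10.0308*d^4 + 0.4966*d^3 - 12.2602*d^2 + 9.9832*d - 3.6598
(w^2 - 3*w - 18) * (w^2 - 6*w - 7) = w^4 - 9*w^3 - 7*w^2 + 129*w + 126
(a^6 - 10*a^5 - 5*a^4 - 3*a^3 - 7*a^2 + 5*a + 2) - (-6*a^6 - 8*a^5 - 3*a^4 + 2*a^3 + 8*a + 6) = 7*a^6 - 2*a^5 - 2*a^4 - 5*a^3 - 7*a^2 - 3*a - 4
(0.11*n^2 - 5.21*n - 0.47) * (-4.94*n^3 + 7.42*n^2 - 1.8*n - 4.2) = -0.5434*n^5 + 26.5536*n^4 - 36.5344*n^3 + 5.4286*n^2 + 22.728*n + 1.974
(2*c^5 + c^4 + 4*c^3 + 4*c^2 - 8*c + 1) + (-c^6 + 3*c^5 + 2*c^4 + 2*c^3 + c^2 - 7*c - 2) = -c^6 + 5*c^5 + 3*c^4 + 6*c^3 + 5*c^2 - 15*c - 1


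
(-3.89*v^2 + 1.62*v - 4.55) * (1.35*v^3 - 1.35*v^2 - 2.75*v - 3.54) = -5.2515*v^5 + 7.4385*v^4 + 2.368*v^3 + 15.4581*v^2 + 6.7777*v + 16.107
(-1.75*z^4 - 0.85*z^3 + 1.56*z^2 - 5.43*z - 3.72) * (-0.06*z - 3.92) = 0.105*z^5 + 6.911*z^4 + 3.2384*z^3 - 5.7894*z^2 + 21.5088*z + 14.5824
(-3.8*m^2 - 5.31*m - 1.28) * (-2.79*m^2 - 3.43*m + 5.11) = 10.602*m^4 + 27.8489*m^3 + 2.3665*m^2 - 22.7437*m - 6.5408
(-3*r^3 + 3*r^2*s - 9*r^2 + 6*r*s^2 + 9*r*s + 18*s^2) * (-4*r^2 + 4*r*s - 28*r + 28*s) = 12*r^5 - 24*r^4*s + 120*r^4 - 12*r^3*s^2 - 240*r^3*s + 252*r^3 + 24*r^2*s^3 - 120*r^2*s^2 - 504*r^2*s + 240*r*s^3 - 252*r*s^2 + 504*s^3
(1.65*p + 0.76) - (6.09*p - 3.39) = 4.15 - 4.44*p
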